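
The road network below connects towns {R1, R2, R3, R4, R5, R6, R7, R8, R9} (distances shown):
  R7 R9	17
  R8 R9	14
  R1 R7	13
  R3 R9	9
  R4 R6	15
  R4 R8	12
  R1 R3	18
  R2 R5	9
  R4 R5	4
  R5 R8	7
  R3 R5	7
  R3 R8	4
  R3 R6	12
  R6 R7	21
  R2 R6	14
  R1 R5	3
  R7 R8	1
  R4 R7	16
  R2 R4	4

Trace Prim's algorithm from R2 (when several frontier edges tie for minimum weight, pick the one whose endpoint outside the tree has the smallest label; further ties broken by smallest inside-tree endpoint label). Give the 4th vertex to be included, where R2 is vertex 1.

Prim, starting at R2.
Step 1: cheapest edge leaving the tree is R2 R4 (4); add R4.
Step 2: cheapest edge leaving the tree is R4 R5 (4); add R5.
Step 3: cheapest edge leaving the tree is R1 R5 (3); add R1.
Step 4: cheapest edge leaving the tree is R3 R5 (7); add R3.
Step 5: cheapest edge leaving the tree is R3 R8 (4); add R8.
Step 6: cheapest edge leaving the tree is R7 R8 (1); add R7.
Step 7: cheapest edge leaving the tree is R3 R9 (9); add R9.
Step 8: cheapest edge leaving the tree is R3 R6 (12); add R6.
Vertex order: R2, R4, R5, R1, R3, R8, R7, R9, R6. The 4th vertex is R1.

R1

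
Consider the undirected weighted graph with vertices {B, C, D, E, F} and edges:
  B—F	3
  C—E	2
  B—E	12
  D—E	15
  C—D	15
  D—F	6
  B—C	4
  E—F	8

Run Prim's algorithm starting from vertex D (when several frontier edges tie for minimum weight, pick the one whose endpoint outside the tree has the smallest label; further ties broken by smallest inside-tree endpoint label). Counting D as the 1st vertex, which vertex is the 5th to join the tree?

Grow the tree from D using Prim:
Step 1: cheapest edge leaving the tree is D—F (6); add F.
Step 2: cheapest edge leaving the tree is B—F (3); add B.
Step 3: cheapest edge leaving the tree is B—C (4); add C.
Step 4: cheapest edge leaving the tree is C—E (2); add E.
Vertex order: D, F, B, C, E. The 5th vertex is E.

E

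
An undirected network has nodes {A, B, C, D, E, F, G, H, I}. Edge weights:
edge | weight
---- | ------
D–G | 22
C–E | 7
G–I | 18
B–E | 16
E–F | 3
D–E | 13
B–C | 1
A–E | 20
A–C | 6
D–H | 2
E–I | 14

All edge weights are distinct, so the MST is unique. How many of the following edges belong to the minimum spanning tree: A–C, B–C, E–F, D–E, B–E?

Kruskal: consider edges lightest-first.
B–C (1): add — endpoints in different components.
D–H (2): add — endpoints in different components.
E–F (3): add — endpoints in different components.
A–C (6): add — endpoints in different components.
C–E (7): add — endpoints in different components.
D–E (13): add — endpoints in different components.
E–I (14): add — endpoints in different components.
B–E (16): skip — B and E already connected.
G–I (18): add — endpoints in different components.
MST edge set: {B–C, D–H, E–F, A–C, C–E, D–E, E–I, G–I}.
Of the listed edges, {A–C, B–C, E–F, D–E} are in the MST → 4.

4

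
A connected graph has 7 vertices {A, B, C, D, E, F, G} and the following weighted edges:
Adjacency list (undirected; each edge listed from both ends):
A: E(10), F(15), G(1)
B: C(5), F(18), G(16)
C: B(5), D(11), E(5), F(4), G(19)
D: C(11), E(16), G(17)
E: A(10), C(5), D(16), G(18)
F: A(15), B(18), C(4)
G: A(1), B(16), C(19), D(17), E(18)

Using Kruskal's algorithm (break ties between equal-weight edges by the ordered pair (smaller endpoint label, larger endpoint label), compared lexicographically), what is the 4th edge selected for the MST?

Kruskal: consider edges lightest-first.
A G (1): add. Components now {A,G} {B} {C} {D} {E} {F}
C F (4): add. Components now {A,G} {B} {C,F} {D} {E}
B C (5): add. Components now {A,G} {B,C,F} {D} {E}
C E (5): add. Components now {A,G} {B,C,E,F} {D}
A E (10): add. Components now {A,B,C,E,F,G} {D}
C D (11): add. Components now {A,B,C,D,E,F,G}
The 4th edge added is C E.

C-E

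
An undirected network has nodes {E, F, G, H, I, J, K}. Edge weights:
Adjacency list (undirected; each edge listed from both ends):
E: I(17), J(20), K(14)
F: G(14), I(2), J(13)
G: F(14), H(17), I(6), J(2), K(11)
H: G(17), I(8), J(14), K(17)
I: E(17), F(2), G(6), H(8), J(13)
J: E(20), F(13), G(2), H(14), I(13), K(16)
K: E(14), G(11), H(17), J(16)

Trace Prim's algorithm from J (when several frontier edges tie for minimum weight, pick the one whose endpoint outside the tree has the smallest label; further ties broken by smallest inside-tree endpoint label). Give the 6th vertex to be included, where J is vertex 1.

Grow the tree from J using Prim:
Step 1: cheapest edge leaving the tree is G-J (2); add G.
Step 2: cheapest edge leaving the tree is G-I (6); add I.
Step 3: cheapest edge leaving the tree is F-I (2); add F.
Step 4: cheapest edge leaving the tree is H-I (8); add H.
Step 5: cheapest edge leaving the tree is G-K (11); add K.
Step 6: cheapest edge leaving the tree is E-K (14); add E.
Vertex order: J, G, I, F, H, K, E. The 6th vertex is K.

K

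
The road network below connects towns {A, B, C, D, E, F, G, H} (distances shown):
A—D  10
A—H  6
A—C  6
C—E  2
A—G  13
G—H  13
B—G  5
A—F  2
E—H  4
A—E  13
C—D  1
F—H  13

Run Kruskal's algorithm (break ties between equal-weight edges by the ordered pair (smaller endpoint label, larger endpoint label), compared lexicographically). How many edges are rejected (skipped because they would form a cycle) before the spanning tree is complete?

Kruskal's algorithm — process edges by increasing weight (ties by edge label):
C—D (1): add — endpoints in different components.
A—F (2): add — endpoints in different components.
C—E (2): add — endpoints in different components.
E—H (4): add — endpoints in different components.
B—G (5): add — endpoints in different components.
A—C (6): add — endpoints in different components.
A—H (6): skip — A and H already connected.
A—D (10): skip — A and D already connected.
A—E (13): skip — A and E already connected.
A—G (13): add — endpoints in different components.
Edges rejected before the tree was complete: 3.

3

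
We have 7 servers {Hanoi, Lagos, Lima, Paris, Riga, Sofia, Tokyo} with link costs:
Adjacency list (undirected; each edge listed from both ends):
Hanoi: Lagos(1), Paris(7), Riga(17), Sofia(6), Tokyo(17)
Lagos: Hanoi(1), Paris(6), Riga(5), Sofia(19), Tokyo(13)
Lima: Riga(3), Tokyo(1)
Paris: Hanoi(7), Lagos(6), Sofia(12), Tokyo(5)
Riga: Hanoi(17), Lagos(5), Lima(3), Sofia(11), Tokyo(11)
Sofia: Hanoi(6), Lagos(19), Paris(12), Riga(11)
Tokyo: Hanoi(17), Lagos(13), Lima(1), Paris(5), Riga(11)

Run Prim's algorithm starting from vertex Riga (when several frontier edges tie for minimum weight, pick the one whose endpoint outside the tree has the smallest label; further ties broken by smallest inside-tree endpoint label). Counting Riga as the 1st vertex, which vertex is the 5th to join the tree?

Prim's algorithm from Riga:
Step 1: cheapest edge leaving the tree is Lima-Riga (3); add Lima.
Step 2: cheapest edge leaving the tree is Lima-Tokyo (1); add Tokyo.
Step 3: cheapest edge leaving the tree is Lagos-Riga (5); add Lagos.
Step 4: cheapest edge leaving the tree is Hanoi-Lagos (1); add Hanoi.
Step 5: cheapest edge leaving the tree is Paris-Tokyo (5); add Paris.
Step 6: cheapest edge leaving the tree is Hanoi-Sofia (6); add Sofia.
Vertex order: Riga, Lima, Tokyo, Lagos, Hanoi, Paris, Sofia. The 5th vertex is Hanoi.

Hanoi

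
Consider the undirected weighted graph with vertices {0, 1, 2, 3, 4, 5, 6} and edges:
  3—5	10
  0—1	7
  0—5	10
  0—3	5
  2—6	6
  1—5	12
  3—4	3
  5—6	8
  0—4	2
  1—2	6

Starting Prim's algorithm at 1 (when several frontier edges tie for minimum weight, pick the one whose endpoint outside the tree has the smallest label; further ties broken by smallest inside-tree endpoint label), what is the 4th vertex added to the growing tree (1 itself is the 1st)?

Prim's algorithm from 1:
Step 1: cheapest edge leaving the tree is 1—2 (6); add 2.
Step 2: cheapest edge leaving the tree is 2—6 (6); add 6.
Step 3: cheapest edge leaving the tree is 0—1 (7); add 0.
Step 4: cheapest edge leaving the tree is 0—4 (2); add 4.
Step 5: cheapest edge leaving the tree is 3—4 (3); add 3.
Step 6: cheapest edge leaving the tree is 5—6 (8); add 5.
Vertex order: 1, 2, 6, 0, 4, 3, 5. The 4th vertex is 0.

0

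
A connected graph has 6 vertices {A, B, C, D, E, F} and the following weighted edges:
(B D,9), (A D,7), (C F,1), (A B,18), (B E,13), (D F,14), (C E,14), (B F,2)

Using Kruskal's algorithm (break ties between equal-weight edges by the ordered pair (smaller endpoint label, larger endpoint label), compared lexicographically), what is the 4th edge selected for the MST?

Kruskal's algorithm — process edges by increasing weight (ties by edge label):
C F (1): add. Components now {A} {B} {C,F} {D} {E}
B F (2): add. Components now {A} {B,C,F} {D} {E}
A D (7): add. Components now {A,D} {B,C,F} {E}
B D (9): add. Components now {A,B,C,D,F} {E}
B E (13): add. Components now {A,B,C,D,E,F}
The 4th edge added is B D.

B-D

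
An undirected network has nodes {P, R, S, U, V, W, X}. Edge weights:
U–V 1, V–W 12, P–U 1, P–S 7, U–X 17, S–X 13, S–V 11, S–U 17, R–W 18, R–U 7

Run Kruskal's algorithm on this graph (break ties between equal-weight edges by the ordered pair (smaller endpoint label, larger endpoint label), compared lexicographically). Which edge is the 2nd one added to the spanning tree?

Kruskal: consider edges lightest-first.
P–U (1): add — endpoints in different components.
U–V (1): add — endpoints in different components.
P–S (7): add — endpoints in different components.
R–U (7): add — endpoints in different components.
S–V (11): skip — V and S already connected.
V–W (12): add — endpoints in different components.
S–X (13): add — endpoints in different components.
The 2nd edge added is U–V.

U-V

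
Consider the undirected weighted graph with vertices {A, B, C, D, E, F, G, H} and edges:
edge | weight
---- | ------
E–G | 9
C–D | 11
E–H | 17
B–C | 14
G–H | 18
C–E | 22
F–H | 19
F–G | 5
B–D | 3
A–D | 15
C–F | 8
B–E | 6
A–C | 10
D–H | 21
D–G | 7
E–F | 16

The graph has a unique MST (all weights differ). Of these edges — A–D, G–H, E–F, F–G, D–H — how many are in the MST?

1

Kruskal: consider edges lightest-first.
B–D (3): add — endpoints in different components.
F–G (5): add — endpoints in different components.
B–E (6): add — endpoints in different components.
D–G (7): add — endpoints in different components.
C–F (8): add — endpoints in different components.
E–G (9): skip — E and G already connected.
A–C (10): add — endpoints in different components.
C–D (11): skip — C and D already connected.
B–C (14): skip — B and C already connected.
A–D (15): skip — A and D already connected.
E–F (16): skip — E and F already connected.
E–H (17): add — endpoints in different components.
MST edge set: {B–D, F–G, B–E, D–G, C–F, A–C, E–H}.
Of the listed edges, {F–G} are in the MST → 1.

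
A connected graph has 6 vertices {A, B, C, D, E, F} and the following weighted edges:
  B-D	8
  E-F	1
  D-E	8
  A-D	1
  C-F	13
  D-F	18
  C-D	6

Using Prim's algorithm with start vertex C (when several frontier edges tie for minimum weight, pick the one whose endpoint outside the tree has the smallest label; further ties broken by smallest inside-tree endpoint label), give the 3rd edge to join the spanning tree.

B-D

Prim's algorithm from C:
Step 1: frontier [C-D 6, C-F 13] → take C-D (6); add D.
Step 2: frontier [C-F 13, A-D 1, B-D 8, D-E 8, D-F 18] → take A-D (1); add A.
Step 3: frontier [C-F 13, B-D 8, D-E 8, D-F 18] → take B-D (8); add B.
Step 4: frontier [C-F 13, D-E 8, D-F 18] → take D-E (8); add E.
Step 5: frontier [C-F 13, D-F 18, E-F 1] → take E-F (1); add F.
The 3rd edge added is B-D.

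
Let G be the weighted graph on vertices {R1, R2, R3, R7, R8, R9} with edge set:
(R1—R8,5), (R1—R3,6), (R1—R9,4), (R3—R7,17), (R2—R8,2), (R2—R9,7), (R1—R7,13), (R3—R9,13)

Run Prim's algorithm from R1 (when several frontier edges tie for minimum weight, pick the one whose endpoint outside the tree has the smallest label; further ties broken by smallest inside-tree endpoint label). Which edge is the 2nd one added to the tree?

Prim's algorithm from R1:
Step 1: cheapest edge leaving the tree is R1—R9 (4); add R9.
Step 2: cheapest edge leaving the tree is R1—R8 (5); add R8.
Step 3: cheapest edge leaving the tree is R2—R8 (2); add R2.
Step 4: cheapest edge leaving the tree is R1—R3 (6); add R3.
Step 5: cheapest edge leaving the tree is R1—R7 (13); add R7.
The 2nd edge added is R1—R8.

R1-R8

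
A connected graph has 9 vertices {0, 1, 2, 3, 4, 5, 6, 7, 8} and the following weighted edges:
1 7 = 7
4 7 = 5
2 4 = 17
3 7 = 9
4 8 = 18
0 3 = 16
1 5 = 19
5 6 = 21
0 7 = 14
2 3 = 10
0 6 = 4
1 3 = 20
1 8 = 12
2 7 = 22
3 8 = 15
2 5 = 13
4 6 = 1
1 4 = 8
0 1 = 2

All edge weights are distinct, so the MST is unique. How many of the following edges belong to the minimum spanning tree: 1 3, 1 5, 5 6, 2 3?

1

Kruskal's algorithm — process edges by increasing weight (ties by edge label):
4 6 (1): add — endpoints in different components.
0 1 (2): add — endpoints in different components.
0 6 (4): add — endpoints in different components.
4 7 (5): add — endpoints in different components.
1 7 (7): skip — 1 and 7 already connected.
1 4 (8): skip — 1 and 4 already connected.
3 7 (9): add — endpoints in different components.
2 3 (10): add — endpoints in different components.
1 8 (12): add — endpoints in different components.
2 5 (13): add — endpoints in different components.
MST edge set: {4 6, 0 1, 0 6, 4 7, 3 7, 2 3, 1 8, 2 5}.
Of the listed edges, {2 3} are in the MST → 1.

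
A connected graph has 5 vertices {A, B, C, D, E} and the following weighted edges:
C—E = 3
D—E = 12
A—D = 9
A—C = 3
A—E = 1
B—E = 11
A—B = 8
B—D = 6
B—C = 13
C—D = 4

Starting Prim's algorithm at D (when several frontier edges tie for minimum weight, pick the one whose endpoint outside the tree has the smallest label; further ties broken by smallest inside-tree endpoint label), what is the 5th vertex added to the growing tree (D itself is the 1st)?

Prim's algorithm from D:
Step 1: frontier [C—D 4, B—D 6, A—D 9, D—E 12] → take C—D (4); add C.
Step 2: frontier [A—C 3, C—E 3, B—C 13, B—D 6, A—D 9, D—E 12] → take A—C (3); add A.
Step 3: frontier [A—E 1, A—B 8, C—E 3, B—C 13, B—D 6, D—E 12] → take A—E (1); add E.
Step 4: frontier [A—B 8, B—C 13, B—D 6, B—E 11] → take B—D (6); add B.
Vertex order: D, C, A, E, B. The 5th vertex is B.

B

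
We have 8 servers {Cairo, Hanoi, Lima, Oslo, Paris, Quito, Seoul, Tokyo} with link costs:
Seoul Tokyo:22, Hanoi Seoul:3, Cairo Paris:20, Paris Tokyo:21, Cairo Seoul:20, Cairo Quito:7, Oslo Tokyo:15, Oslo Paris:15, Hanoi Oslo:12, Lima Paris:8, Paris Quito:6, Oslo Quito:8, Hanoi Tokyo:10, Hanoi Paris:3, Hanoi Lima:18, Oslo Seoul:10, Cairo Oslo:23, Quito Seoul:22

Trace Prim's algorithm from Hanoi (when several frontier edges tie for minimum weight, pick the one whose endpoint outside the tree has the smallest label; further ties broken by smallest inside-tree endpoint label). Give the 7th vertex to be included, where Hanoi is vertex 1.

Oslo

Prim's algorithm from Hanoi:
Step 1: cheapest edge leaving the tree is Hanoi Paris (3); add Paris.
Step 2: cheapest edge leaving the tree is Hanoi Seoul (3); add Seoul.
Step 3: cheapest edge leaving the tree is Paris Quito (6); add Quito.
Step 4: cheapest edge leaving the tree is Cairo Quito (7); add Cairo.
Step 5: cheapest edge leaving the tree is Lima Paris (8); add Lima.
Step 6: cheapest edge leaving the tree is Oslo Quito (8); add Oslo.
Step 7: cheapest edge leaving the tree is Hanoi Tokyo (10); add Tokyo.
Vertex order: Hanoi, Paris, Seoul, Quito, Cairo, Lima, Oslo, Tokyo. The 7th vertex is Oslo.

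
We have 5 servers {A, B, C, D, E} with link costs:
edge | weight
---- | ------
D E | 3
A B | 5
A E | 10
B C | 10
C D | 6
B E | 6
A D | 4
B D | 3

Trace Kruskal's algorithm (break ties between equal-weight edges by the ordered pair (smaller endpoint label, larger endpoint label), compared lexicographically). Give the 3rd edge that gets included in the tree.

A-D

Kruskal: consider edges lightest-first.
B D (3): add. Components now {A} {B,D} {C} {E}
D E (3): add. Components now {A} {B,D,E} {C}
A D (4): add. Components now {A,B,D,E} {C}
A B (5): skip — A and B already connected.
B E (6): skip — B and E already connected.
C D (6): add. Components now {A,B,C,D,E}
The 3rd edge added is A D.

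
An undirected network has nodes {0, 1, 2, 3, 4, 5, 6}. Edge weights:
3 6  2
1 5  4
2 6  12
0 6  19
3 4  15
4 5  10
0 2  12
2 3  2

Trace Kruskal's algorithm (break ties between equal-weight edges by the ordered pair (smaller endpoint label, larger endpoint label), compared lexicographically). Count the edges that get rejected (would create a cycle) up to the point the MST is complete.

Kruskal: consider edges lightest-first.
2 3 (2): add — endpoints in different components.
3 6 (2): add — endpoints in different components.
1 5 (4): add — endpoints in different components.
4 5 (10): add — endpoints in different components.
0 2 (12): add — endpoints in different components.
2 6 (12): skip — 2 and 6 already connected.
3 4 (15): add — endpoints in different components.
Edges rejected before the tree was complete: 1.

1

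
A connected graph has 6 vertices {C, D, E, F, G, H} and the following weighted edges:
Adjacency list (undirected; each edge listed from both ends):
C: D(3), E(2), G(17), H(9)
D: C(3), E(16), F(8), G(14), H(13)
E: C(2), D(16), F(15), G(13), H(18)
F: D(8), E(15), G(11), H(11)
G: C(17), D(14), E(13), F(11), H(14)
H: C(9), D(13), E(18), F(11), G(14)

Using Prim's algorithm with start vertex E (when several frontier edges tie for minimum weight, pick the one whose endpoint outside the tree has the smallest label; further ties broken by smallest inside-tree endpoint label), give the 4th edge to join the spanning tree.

C-H

Grow the tree from E using Prim:
Step 1: cheapest edge leaving the tree is C–E (2); add C.
Step 2: cheapest edge leaving the tree is C–D (3); add D.
Step 3: cheapest edge leaving the tree is D–F (8); add F.
Step 4: cheapest edge leaving the tree is C–H (9); add H.
Step 5: cheapest edge leaving the tree is F–G (11); add G.
The 4th edge added is C–H.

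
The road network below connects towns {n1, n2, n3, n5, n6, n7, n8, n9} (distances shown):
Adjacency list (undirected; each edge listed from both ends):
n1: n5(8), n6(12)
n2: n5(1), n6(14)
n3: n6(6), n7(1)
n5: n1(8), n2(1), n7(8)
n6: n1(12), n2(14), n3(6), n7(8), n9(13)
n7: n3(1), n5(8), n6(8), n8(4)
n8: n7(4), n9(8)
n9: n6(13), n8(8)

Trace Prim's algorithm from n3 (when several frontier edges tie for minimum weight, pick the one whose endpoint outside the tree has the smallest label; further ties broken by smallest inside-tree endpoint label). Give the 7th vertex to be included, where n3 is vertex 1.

Grow the tree from n3 using Prim:
Step 1: cheapest edge leaving the tree is n3–n7 (1); add n7.
Step 2: cheapest edge leaving the tree is n7–n8 (4); add n8.
Step 3: cheapest edge leaving the tree is n3–n6 (6); add n6.
Step 4: cheapest edge leaving the tree is n5–n7 (8); add n5.
Step 5: cheapest edge leaving the tree is n2–n5 (1); add n2.
Step 6: cheapest edge leaving the tree is n1–n5 (8); add n1.
Step 7: cheapest edge leaving the tree is n8–n9 (8); add n9.
Vertex order: n3, n7, n8, n6, n5, n2, n1, n9. The 7th vertex is n1.

n1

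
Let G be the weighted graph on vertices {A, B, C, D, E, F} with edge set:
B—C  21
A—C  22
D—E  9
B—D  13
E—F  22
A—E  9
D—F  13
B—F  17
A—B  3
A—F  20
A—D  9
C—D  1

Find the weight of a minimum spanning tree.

Sort edges by weight, then run Kruskal:
C—D (1): add — endpoints in different components.
A—B (3): add — endpoints in different components.
A—D (9): add — endpoints in different components.
A—E (9): add — endpoints in different components.
D—E (9): skip — D and E already connected.
B—D (13): skip — B and D already connected.
D—F (13): add — endpoints in different components.
MST edges: C—D, A—B, A—D, A—E, D—F; total weight 1+3+9+9+13 = 35.

35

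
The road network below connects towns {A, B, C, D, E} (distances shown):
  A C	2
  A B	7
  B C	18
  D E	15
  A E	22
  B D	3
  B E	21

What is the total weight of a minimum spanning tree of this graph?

27

Kruskal's algorithm — process edges by increasing weight (ties by edge label):
A C (2): add. Components now {A,C} {B} {D} {E}
B D (3): add. Components now {A,C} {B,D} {E}
A B (7): add. Components now {A,B,C,D} {E}
D E (15): add. Components now {A,B,C,D,E}
MST edges: A C, B D, A B, D E; total weight 2+3+7+15 = 27.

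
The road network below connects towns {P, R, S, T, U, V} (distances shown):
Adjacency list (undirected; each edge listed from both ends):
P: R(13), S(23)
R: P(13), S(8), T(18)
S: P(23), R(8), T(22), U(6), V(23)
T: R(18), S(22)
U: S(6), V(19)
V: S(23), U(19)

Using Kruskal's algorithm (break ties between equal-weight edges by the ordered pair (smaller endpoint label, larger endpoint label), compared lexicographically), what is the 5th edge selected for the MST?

Kruskal's algorithm — process edges by increasing weight (ties by edge label):
S–U (6): add. Components now {T} {P} {S,U} {V} {R}
R–S (8): add. Components now {T} {P} {R,S,U} {V}
P–R (13): add. Components now {T} {P,R,S,U} {V}
R–T (18): add. Components now {P,R,S,T,U} {V}
U–V (19): add. Components now {P,R,S,T,U,V}
The 5th edge added is U–V.

U-V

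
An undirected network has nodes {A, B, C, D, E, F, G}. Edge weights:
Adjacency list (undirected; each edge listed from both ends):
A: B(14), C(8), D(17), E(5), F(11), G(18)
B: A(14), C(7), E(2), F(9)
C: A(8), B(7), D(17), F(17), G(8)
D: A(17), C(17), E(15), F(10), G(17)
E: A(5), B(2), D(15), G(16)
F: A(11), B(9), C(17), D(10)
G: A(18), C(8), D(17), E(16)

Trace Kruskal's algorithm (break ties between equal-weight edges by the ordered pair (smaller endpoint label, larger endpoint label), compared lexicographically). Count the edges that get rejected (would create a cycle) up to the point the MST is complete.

Kruskal: consider edges lightest-first.
B E (2): add. Components now {A} {B,E} {C} {D} {F} {G}
A E (5): add. Components now {A,B,E} {C} {D} {F} {G}
B C (7): add. Components now {A,B,C,E} {D} {F} {G}
A C (8): skip — A and C already connected.
C G (8): add. Components now {A,B,C,E,G} {D} {F}
B F (9): add. Components now {A,B,C,E,F,G} {D}
D F (10): add. Components now {A,B,C,D,E,F,G}
Edges rejected before the tree was complete: 1.

1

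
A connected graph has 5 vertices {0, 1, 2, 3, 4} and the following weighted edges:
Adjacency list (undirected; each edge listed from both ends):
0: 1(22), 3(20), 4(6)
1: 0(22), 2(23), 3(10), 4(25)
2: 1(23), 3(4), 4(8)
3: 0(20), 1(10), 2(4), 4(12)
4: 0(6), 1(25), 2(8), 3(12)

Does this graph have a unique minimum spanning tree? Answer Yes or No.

Yes

Kruskal's algorithm — process edges by increasing weight (ties by edge label):
2–3 (4): add. Components now {0} {1} {2,3} {4}
0–4 (6): add. Components now {0,4} {1} {2,3}
2–4 (8): add. Components now {0,2,3,4} {1}
1–3 (10): add. Components now {0,1,2,3,4}
Every non-tree edge has weight strictly greater than the heaviest edge on the tree path between its endpoints, so the MST is unique.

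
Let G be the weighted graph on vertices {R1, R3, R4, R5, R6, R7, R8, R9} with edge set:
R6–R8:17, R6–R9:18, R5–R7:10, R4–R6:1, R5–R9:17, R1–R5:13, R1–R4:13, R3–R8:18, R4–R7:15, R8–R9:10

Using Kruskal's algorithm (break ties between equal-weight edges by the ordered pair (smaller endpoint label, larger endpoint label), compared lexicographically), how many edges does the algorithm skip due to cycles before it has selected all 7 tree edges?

2

Kruskal: consider edges lightest-first.
R4–R6 (1): add — endpoints in different components.
R5–R7 (10): add — endpoints in different components.
R8–R9 (10): add — endpoints in different components.
R1–R4 (13): add — endpoints in different components.
R1–R5 (13): add — endpoints in different components.
R4–R7 (15): skip — R7 and R4 already connected.
R5–R9 (17): add — endpoints in different components.
R6–R8 (17): skip — R8 and R6 already connected.
R3–R8 (18): add — endpoints in different components.
Edges rejected before the tree was complete: 2.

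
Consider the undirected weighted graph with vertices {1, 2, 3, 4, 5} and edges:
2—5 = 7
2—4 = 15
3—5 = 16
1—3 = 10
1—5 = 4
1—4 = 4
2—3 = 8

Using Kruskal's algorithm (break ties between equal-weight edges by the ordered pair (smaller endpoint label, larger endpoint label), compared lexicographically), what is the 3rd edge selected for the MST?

2-5

Kruskal's algorithm — process edges by increasing weight (ties by edge label):
1—4 (4): add — endpoints in different components.
1—5 (4): add — endpoints in different components.
2—5 (7): add — endpoints in different components.
2—3 (8): add — endpoints in different components.
The 3rd edge added is 2—5.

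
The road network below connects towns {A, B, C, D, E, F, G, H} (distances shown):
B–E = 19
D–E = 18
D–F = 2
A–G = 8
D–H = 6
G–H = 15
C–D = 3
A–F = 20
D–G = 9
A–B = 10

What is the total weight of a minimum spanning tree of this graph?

Grow the tree from C using Prim:
Step 1: cheapest edge leaving the tree is C–D (3); add D.
Step 2: cheapest edge leaving the tree is D–F (2); add F.
Step 3: cheapest edge leaving the tree is D–H (6); add H.
Step 4: cheapest edge leaving the tree is D–G (9); add G.
Step 5: cheapest edge leaving the tree is A–G (8); add A.
Step 6: cheapest edge leaving the tree is A–B (10); add B.
Step 7: cheapest edge leaving the tree is D–E (18); add E.
MST edges: C–D, D–F, D–H, D–G, A–G, A–B, D–E; total weight 3+2+6+9+8+10+18 = 56.

56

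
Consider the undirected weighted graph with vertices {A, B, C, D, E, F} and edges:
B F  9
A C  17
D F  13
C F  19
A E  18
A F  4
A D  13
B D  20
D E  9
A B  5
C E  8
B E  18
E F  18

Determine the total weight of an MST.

39

Kruskal: consider edges lightest-first.
A F (4): add. Components now {A,F} {B} {C} {D} {E}
A B (5): add. Components now {A,B,F} {C} {D} {E}
C E (8): add. Components now {A,B,F} {C,E} {D}
B F (9): skip — B and F already connected.
D E (9): add. Components now {A,B,F} {C,D,E}
A D (13): add. Components now {A,B,C,D,E,F}
MST edges: A F, A B, C E, D E, A D; total weight 4+5+8+9+13 = 39.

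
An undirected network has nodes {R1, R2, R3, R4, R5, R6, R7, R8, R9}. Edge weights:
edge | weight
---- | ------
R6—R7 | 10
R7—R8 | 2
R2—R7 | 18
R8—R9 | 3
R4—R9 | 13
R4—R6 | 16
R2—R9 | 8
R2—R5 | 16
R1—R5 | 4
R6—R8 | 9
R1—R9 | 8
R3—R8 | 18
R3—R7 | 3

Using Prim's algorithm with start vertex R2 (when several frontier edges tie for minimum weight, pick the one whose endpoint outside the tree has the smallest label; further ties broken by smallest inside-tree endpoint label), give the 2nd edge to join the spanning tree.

R8-R9

Prim's algorithm from R2:
Step 1: cheapest edge leaving the tree is R2—R9 (8); add R9.
Step 2: cheapest edge leaving the tree is R8—R9 (3); add R8.
Step 3: cheapest edge leaving the tree is R7—R8 (2); add R7.
Step 4: cheapest edge leaving the tree is R3—R7 (3); add R3.
Step 5: cheapest edge leaving the tree is R1—R9 (8); add R1.
Step 6: cheapest edge leaving the tree is R1—R5 (4); add R5.
Step 7: cheapest edge leaving the tree is R6—R8 (9); add R6.
Step 8: cheapest edge leaving the tree is R4—R9 (13); add R4.
The 2nd edge added is R8—R9.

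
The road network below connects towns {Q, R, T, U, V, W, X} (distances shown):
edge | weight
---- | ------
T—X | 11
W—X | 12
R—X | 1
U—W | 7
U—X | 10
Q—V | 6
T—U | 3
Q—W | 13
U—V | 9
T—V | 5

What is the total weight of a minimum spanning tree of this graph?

32

Sort edges by weight, then run Kruskal:
R—X (1): add — endpoints in different components.
T—U (3): add — endpoints in different components.
T—V (5): add — endpoints in different components.
Q—V (6): add — endpoints in different components.
U—W (7): add — endpoints in different components.
U—V (9): skip — U and V already connected.
U—X (10): add — endpoints in different components.
MST edges: R—X, T—U, T—V, Q—V, U—W, U—X; total weight 1+3+5+6+7+10 = 32.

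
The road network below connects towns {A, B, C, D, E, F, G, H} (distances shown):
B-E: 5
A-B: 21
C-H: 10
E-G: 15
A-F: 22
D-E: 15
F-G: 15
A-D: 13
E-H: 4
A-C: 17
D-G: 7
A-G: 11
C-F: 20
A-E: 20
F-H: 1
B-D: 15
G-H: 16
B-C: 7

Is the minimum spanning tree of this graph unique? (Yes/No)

No

Kruskal's algorithm — process edges by increasing weight (ties by edge label):
F-H (1): add — endpoints in different components.
E-H (4): add — endpoints in different components.
B-E (5): add — endpoints in different components.
B-C (7): add — endpoints in different components.
D-G (7): add — endpoints in different components.
C-H (10): skip — C and H already connected.
A-G (11): add — endpoints in different components.
A-D (13): skip — A and D already connected.
B-D (15): add — endpoints in different components.
Non-tree edge D-E has weight 15, equal to the heaviest edge on its tree cycle — swapping gives another MST of the same weight. Not unique.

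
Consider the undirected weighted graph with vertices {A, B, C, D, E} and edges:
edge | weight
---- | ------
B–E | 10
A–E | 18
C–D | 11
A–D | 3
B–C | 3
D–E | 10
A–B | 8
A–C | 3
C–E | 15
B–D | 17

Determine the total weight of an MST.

Prim, starting at A.
Step 1: cheapest edge leaving the tree is A–C (3); add C.
Step 2: cheapest edge leaving the tree is B–C (3); add B.
Step 3: cheapest edge leaving the tree is A–D (3); add D.
Step 4: cheapest edge leaving the tree is B–E (10); add E.
MST edges: A–C, B–C, A–D, B–E; total weight 3+3+3+10 = 19.

19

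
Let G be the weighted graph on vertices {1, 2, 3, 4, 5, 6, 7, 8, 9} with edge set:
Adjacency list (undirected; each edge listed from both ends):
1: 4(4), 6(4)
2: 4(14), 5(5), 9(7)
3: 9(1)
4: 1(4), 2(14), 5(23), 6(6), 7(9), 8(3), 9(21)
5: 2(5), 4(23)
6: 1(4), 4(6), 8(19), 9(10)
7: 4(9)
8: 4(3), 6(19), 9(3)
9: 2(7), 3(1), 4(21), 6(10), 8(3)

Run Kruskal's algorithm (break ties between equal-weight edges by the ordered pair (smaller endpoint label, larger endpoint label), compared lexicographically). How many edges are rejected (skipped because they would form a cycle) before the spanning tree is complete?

Kruskal: consider edges lightest-first.
3–9 (1): add — endpoints in different components.
4–8 (3): add — endpoints in different components.
8–9 (3): add — endpoints in different components.
1–4 (4): add — endpoints in different components.
1–6 (4): add — endpoints in different components.
2–5 (5): add — endpoints in different components.
4–6 (6): skip — 4 and 6 already connected.
2–9 (7): add — endpoints in different components.
4–7 (9): add — endpoints in different components.
Edges rejected before the tree was complete: 1.

1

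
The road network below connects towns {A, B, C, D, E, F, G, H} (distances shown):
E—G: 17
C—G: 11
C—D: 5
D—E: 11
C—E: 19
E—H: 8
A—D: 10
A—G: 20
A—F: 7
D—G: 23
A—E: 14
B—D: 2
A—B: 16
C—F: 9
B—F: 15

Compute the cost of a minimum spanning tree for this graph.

Kruskal's algorithm — process edges by increasing weight (ties by edge label):
B—D (2): add — endpoints in different components.
C—D (5): add — endpoints in different components.
A—F (7): add — endpoints in different components.
E—H (8): add — endpoints in different components.
C—F (9): add — endpoints in different components.
A—D (10): skip — A and D already connected.
C—G (11): add — endpoints in different components.
D—E (11): add — endpoints in different components.
MST edges: B—D, C—D, A—F, E—H, C—F, C—G, D—E; total weight 2+5+7+8+9+11+11 = 53.

53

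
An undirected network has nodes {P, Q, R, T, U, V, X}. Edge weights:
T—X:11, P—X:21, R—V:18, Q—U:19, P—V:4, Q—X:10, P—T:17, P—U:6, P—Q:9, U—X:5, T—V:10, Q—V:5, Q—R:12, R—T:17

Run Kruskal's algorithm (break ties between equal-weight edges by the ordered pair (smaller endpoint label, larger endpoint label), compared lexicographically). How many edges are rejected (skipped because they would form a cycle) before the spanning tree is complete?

Kruskal's algorithm — process edges by increasing weight (ties by edge label):
P—V (4): add — endpoints in different components.
Q—V (5): add — endpoints in different components.
U—X (5): add — endpoints in different components.
P—U (6): add — endpoints in different components.
P—Q (9): skip — P and Q already connected.
Q—X (10): skip — X and Q already connected.
T—V (10): add — endpoints in different components.
T—X (11): skip — X and T already connected.
Q—R (12): add — endpoints in different components.
Edges rejected before the tree was complete: 3.

3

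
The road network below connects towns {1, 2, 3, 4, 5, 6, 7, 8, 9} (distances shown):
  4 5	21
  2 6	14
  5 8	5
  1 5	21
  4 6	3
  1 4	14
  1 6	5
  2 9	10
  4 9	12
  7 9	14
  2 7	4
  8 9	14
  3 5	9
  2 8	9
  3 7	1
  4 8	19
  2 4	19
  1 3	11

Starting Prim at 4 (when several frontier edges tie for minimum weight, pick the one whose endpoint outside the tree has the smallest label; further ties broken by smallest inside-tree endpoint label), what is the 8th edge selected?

Prim, starting at 4.
Step 1: cheapest edge leaving the tree is 4 6 (3); add 6.
Step 2: cheapest edge leaving the tree is 1 6 (5); add 1.
Step 3: cheapest edge leaving the tree is 1 3 (11); add 3.
Step 4: cheapest edge leaving the tree is 3 7 (1); add 7.
Step 5: cheapest edge leaving the tree is 2 7 (4); add 2.
Step 6: cheapest edge leaving the tree is 3 5 (9); add 5.
Step 7: cheapest edge leaving the tree is 5 8 (5); add 8.
Step 8: cheapest edge leaving the tree is 2 9 (10); add 9.
The 8th edge added is 2 9.

2-9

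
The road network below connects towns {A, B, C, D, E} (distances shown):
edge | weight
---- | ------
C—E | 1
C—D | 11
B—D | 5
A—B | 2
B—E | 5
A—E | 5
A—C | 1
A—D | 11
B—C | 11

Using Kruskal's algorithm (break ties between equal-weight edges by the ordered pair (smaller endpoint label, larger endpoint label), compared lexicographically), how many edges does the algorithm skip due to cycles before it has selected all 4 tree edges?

Kruskal's algorithm — process edges by increasing weight (ties by edge label):
A—C (1): add. Components now {A,C} {B} {D} {E}
C—E (1): add. Components now {A,C,E} {B} {D}
A—B (2): add. Components now {A,B,C,E} {D}
A—E (5): skip — A and E already connected.
B—D (5): add. Components now {A,B,C,D,E}
Edges rejected before the tree was complete: 1.

1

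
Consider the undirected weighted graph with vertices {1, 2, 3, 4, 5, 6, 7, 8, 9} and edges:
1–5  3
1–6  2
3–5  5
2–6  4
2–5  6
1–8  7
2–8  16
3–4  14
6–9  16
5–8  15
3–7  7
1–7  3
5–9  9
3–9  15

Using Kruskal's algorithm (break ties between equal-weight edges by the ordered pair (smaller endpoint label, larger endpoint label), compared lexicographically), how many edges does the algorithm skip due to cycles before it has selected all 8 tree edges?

Kruskal's algorithm — process edges by increasing weight (ties by edge label):
1–6 (2): add — endpoints in different components.
1–5 (3): add — endpoints in different components.
1–7 (3): add — endpoints in different components.
2–6 (4): add — endpoints in different components.
3–5 (5): add — endpoints in different components.
2–5 (6): skip — 2 and 5 already connected.
1–8 (7): add — endpoints in different components.
3–7 (7): skip — 3 and 7 already connected.
5–9 (9): add — endpoints in different components.
3–4 (14): add — endpoints in different components.
Edges rejected before the tree was complete: 2.

2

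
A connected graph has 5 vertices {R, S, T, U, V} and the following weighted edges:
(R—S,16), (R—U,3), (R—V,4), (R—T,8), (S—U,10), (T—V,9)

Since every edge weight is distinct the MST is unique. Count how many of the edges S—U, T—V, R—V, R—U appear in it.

3

Kruskal: consider edges lightest-first.
R—U (3): add — endpoints in different components.
R—V (4): add — endpoints in different components.
R—T (8): add — endpoints in different components.
T—V (9): skip — V and T already connected.
S—U (10): add — endpoints in different components.
MST edge set: {R—U, R—V, R—T, S—U}.
Of the listed edges, {S—U, R—V, R—U} are in the MST → 3.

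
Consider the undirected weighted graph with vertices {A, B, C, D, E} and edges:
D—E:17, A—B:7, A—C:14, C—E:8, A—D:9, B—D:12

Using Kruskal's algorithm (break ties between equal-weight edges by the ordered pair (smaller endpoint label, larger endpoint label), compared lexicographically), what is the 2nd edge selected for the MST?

C-E

Kruskal: consider edges lightest-first.
A—B (7): add. Components now {A,B} {C} {D} {E}
C—E (8): add. Components now {A,B} {C,E} {D}
A—D (9): add. Components now {A,B,D} {C,E}
B—D (12): skip — B and D already connected.
A—C (14): add. Components now {A,B,C,D,E}
The 2nd edge added is C—E.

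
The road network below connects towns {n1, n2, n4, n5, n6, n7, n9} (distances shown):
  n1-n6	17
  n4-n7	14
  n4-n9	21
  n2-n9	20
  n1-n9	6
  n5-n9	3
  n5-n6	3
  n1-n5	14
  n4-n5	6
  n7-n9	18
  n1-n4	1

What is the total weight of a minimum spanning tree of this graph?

Prim, starting at n6.
Step 1: frontier [n5-n6 3, n1-n6 17] → take n5-n6 (3); add n5.
Step 2: frontier [n5-n9 3, n4-n5 6, n1-n5 14, n1-n6 17] → take n5-n9 (3); add n9.
Step 3: frontier [n4-n5 6, n1-n5 14, n1-n6 17, n1-n9 6, n7-n9 18, n2-n9 20, n4-n9 21] → take n1-n9 (6); add n1.
Step 4: frontier [n1-n4 1, n4-n5 6, n7-n9 18, n2-n9 20, n4-n9 21] → take n1-n4 (1); add n4.
Step 5: frontier [n4-n7 14, n7-n9 18, n2-n9 20] → take n4-n7 (14); add n7.
Step 6: frontier [n2-n9 20] → take n2-n9 (20); add n2.
MST edges: n5-n6, n5-n9, n1-n9, n1-n4, n4-n7, n2-n9; total weight 3+3+6+1+14+20 = 47.

47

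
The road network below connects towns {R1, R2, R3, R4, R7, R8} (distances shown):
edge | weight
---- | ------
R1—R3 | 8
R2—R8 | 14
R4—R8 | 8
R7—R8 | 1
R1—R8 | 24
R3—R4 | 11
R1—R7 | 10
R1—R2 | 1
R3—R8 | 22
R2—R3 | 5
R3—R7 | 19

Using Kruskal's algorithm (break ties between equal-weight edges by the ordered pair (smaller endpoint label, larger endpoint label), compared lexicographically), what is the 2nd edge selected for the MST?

Kruskal's algorithm — process edges by increasing weight (ties by edge label):
R1—R2 (1): add — endpoints in different components.
R7—R8 (1): add — endpoints in different components.
R2—R3 (5): add — endpoints in different components.
R1—R3 (8): skip — R3 and R1 already connected.
R4—R8 (8): add — endpoints in different components.
R1—R7 (10): add — endpoints in different components.
The 2nd edge added is R7—R8.

R7-R8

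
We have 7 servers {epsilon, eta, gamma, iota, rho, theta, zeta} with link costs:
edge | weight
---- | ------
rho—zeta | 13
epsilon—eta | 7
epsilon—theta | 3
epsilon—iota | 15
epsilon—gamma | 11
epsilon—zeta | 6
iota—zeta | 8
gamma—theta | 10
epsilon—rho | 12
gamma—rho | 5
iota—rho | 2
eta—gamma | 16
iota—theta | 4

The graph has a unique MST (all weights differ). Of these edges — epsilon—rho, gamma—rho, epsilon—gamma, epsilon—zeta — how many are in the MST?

Kruskal's algorithm — process edges by increasing weight (ties by edge label):
iota—rho (2): add. Components now {iota,rho} {gamma} {epsilon} {eta} {zeta} {theta}
epsilon—theta (3): add. Components now {iota,rho} {gamma} {epsilon,theta} {eta} {zeta}
iota—theta (4): add. Components now {epsilon,iota,rho,theta} {gamma} {eta} {zeta}
gamma—rho (5): add. Components now {epsilon,gamma,iota,rho,theta} {eta} {zeta}
epsilon—zeta (6): add. Components now {epsilon,gamma,iota,rho,theta,zeta} {eta}
epsilon—eta (7): add. Components now {epsilon,eta,gamma,iota,rho,theta,zeta}
MST edge set: {iota—rho, epsilon—theta, iota—theta, gamma—rho, epsilon—zeta, epsilon—eta}.
Of the listed edges, {gamma—rho, epsilon—zeta} are in the MST → 2.

2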